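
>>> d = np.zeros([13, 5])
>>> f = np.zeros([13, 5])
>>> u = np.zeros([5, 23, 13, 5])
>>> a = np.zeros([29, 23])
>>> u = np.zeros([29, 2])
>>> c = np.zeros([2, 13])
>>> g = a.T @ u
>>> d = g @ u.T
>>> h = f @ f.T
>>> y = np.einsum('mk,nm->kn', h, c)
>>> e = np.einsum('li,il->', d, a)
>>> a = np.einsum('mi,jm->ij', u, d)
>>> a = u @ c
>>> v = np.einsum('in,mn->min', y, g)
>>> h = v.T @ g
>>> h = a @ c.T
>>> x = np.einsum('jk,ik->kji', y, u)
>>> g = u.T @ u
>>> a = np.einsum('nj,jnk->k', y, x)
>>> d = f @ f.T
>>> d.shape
(13, 13)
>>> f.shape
(13, 5)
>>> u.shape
(29, 2)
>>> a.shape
(29,)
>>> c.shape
(2, 13)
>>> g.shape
(2, 2)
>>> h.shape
(29, 2)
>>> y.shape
(13, 2)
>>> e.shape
()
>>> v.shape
(23, 13, 2)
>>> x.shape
(2, 13, 29)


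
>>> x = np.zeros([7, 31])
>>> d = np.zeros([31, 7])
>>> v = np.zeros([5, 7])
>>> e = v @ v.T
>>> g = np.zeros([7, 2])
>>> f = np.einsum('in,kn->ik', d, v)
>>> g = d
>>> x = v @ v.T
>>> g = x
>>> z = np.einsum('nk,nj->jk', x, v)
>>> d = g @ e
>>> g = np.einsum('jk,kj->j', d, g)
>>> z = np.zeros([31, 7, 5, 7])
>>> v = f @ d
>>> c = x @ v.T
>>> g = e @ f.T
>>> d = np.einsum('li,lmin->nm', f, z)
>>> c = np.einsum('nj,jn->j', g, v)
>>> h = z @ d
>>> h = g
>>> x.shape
(5, 5)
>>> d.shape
(7, 7)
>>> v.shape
(31, 5)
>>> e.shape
(5, 5)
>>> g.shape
(5, 31)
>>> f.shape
(31, 5)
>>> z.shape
(31, 7, 5, 7)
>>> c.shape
(31,)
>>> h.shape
(5, 31)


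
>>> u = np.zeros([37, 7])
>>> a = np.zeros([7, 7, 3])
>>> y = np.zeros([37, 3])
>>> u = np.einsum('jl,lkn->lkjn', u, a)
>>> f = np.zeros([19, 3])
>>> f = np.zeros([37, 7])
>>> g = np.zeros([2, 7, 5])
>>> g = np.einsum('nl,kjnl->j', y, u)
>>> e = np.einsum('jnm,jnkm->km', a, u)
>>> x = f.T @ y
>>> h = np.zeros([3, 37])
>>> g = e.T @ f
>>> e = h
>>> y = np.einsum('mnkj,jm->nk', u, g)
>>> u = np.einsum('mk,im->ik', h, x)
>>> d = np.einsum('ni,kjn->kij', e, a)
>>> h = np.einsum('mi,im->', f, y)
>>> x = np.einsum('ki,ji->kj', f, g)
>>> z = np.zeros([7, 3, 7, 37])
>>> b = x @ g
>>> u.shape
(7, 37)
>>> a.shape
(7, 7, 3)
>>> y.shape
(7, 37)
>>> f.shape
(37, 7)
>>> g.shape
(3, 7)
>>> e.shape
(3, 37)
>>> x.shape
(37, 3)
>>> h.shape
()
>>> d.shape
(7, 37, 7)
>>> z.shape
(7, 3, 7, 37)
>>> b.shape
(37, 7)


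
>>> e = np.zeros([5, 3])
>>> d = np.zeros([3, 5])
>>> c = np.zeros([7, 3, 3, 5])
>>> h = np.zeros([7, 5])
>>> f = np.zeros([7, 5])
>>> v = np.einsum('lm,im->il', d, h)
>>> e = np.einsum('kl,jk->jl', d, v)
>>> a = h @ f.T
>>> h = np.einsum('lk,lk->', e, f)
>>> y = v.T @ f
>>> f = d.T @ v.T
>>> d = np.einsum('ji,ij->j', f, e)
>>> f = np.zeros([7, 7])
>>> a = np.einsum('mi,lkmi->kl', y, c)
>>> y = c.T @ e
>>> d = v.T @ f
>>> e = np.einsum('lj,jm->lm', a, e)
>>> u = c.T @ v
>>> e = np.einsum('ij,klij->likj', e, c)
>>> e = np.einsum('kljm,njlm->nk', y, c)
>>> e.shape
(7, 5)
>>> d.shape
(3, 7)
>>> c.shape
(7, 3, 3, 5)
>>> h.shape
()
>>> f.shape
(7, 7)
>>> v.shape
(7, 3)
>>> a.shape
(3, 7)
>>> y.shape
(5, 3, 3, 5)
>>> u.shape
(5, 3, 3, 3)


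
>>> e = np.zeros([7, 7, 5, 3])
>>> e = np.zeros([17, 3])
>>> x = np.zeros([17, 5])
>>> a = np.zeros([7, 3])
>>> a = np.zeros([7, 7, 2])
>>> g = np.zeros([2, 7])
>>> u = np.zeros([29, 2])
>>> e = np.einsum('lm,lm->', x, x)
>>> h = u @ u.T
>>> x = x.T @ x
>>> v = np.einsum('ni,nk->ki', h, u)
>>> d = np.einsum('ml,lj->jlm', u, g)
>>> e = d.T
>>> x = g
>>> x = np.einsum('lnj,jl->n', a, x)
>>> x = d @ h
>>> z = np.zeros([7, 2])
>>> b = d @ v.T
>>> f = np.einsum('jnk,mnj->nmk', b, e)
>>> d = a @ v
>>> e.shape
(29, 2, 7)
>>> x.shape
(7, 2, 29)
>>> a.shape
(7, 7, 2)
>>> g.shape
(2, 7)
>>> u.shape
(29, 2)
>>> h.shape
(29, 29)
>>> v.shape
(2, 29)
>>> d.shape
(7, 7, 29)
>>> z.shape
(7, 2)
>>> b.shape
(7, 2, 2)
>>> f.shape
(2, 29, 2)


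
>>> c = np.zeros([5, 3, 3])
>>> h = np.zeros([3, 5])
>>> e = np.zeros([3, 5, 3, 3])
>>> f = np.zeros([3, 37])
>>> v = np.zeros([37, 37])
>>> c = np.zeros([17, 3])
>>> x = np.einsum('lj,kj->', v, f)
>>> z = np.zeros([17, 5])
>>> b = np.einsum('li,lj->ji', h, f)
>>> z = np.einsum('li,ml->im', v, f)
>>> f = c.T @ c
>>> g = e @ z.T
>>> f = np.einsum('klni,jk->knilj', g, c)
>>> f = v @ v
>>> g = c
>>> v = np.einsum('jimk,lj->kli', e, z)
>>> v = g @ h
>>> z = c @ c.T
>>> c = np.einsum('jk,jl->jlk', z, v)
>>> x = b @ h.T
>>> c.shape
(17, 5, 17)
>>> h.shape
(3, 5)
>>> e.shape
(3, 5, 3, 3)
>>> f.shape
(37, 37)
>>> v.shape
(17, 5)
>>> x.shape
(37, 3)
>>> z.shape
(17, 17)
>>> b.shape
(37, 5)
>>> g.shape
(17, 3)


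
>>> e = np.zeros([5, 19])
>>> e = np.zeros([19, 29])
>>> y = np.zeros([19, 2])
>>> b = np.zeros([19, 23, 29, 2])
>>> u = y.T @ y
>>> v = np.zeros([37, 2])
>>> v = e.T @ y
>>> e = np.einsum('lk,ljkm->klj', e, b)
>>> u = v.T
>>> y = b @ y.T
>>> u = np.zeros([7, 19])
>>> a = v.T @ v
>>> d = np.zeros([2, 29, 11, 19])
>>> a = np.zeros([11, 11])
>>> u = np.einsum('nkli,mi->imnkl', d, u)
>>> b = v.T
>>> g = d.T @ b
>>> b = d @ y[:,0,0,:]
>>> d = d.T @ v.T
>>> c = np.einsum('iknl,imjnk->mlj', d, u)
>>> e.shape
(29, 19, 23)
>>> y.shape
(19, 23, 29, 19)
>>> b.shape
(2, 29, 11, 19)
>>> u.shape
(19, 7, 2, 29, 11)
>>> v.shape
(29, 2)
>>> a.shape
(11, 11)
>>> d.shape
(19, 11, 29, 29)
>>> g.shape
(19, 11, 29, 29)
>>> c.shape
(7, 29, 2)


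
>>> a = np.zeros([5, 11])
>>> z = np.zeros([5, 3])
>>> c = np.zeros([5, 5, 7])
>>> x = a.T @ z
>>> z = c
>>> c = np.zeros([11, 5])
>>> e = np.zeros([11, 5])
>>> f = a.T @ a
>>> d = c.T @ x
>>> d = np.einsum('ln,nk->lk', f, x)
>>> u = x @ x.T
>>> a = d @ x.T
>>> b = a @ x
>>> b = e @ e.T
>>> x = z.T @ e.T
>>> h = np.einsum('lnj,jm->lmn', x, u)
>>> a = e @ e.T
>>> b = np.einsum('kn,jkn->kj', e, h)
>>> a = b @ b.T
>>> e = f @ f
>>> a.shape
(11, 11)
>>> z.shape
(5, 5, 7)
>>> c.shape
(11, 5)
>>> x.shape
(7, 5, 11)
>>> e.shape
(11, 11)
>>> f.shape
(11, 11)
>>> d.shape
(11, 3)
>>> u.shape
(11, 11)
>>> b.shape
(11, 7)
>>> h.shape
(7, 11, 5)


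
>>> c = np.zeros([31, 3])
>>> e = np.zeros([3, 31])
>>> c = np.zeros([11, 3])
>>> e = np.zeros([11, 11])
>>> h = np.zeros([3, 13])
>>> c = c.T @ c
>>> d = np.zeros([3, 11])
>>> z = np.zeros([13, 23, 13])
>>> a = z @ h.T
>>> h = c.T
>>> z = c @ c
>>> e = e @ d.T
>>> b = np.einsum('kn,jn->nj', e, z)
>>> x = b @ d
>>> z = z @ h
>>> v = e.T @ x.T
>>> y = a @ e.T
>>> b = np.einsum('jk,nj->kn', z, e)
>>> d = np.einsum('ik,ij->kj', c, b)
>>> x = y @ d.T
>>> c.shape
(3, 3)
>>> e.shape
(11, 3)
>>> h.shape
(3, 3)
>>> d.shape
(3, 11)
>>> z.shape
(3, 3)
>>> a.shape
(13, 23, 3)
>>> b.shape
(3, 11)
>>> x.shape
(13, 23, 3)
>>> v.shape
(3, 3)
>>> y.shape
(13, 23, 11)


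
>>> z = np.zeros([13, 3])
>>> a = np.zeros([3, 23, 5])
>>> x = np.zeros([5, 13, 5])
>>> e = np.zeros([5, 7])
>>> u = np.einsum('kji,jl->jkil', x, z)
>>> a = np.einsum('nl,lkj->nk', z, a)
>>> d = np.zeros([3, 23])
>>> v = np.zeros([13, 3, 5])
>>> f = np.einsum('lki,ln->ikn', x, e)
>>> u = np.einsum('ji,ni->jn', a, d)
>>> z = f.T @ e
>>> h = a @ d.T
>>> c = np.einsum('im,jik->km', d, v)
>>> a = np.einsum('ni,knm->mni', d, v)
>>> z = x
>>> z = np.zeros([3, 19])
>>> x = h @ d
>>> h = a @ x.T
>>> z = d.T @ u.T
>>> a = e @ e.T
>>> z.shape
(23, 13)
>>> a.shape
(5, 5)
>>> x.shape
(13, 23)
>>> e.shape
(5, 7)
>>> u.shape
(13, 3)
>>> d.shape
(3, 23)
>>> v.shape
(13, 3, 5)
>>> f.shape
(5, 13, 7)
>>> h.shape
(5, 3, 13)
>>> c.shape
(5, 23)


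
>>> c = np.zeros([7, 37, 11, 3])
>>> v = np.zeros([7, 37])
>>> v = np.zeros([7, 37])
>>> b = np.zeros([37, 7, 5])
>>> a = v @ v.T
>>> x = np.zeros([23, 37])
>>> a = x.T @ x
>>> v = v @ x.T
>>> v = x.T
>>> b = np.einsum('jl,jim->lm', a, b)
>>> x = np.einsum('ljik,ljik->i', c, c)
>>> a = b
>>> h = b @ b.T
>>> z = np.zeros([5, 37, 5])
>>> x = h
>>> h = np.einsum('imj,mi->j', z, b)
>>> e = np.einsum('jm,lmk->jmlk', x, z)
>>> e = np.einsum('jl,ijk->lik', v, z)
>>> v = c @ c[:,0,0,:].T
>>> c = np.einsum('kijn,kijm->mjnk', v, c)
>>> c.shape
(3, 11, 7, 7)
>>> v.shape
(7, 37, 11, 7)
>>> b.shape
(37, 5)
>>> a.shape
(37, 5)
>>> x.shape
(37, 37)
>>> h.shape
(5,)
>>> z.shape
(5, 37, 5)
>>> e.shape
(23, 5, 5)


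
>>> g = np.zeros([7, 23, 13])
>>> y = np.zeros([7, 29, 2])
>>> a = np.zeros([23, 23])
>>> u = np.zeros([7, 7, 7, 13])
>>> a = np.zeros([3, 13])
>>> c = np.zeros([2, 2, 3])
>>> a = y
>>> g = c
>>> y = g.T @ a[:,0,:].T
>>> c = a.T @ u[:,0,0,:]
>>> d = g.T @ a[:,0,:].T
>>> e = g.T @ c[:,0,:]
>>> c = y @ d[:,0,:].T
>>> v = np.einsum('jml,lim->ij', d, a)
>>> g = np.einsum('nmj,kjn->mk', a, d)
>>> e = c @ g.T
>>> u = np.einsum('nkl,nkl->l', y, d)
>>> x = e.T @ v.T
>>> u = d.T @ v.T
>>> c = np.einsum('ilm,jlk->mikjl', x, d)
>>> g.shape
(29, 3)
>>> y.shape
(3, 2, 7)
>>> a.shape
(7, 29, 2)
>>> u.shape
(7, 2, 29)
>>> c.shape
(29, 29, 7, 3, 2)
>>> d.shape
(3, 2, 7)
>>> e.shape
(3, 2, 29)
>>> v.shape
(29, 3)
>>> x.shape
(29, 2, 29)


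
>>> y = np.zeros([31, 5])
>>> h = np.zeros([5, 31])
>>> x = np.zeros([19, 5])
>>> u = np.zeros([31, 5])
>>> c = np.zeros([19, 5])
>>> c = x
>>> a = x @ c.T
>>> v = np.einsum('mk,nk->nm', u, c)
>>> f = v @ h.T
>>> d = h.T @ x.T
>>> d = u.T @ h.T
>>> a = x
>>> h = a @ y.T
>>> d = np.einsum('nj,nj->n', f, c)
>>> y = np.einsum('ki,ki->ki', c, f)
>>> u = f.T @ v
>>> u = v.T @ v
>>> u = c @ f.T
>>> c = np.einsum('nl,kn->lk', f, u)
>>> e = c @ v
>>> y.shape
(19, 5)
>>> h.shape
(19, 31)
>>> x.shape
(19, 5)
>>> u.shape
(19, 19)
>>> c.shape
(5, 19)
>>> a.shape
(19, 5)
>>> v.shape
(19, 31)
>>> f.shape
(19, 5)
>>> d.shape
(19,)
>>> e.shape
(5, 31)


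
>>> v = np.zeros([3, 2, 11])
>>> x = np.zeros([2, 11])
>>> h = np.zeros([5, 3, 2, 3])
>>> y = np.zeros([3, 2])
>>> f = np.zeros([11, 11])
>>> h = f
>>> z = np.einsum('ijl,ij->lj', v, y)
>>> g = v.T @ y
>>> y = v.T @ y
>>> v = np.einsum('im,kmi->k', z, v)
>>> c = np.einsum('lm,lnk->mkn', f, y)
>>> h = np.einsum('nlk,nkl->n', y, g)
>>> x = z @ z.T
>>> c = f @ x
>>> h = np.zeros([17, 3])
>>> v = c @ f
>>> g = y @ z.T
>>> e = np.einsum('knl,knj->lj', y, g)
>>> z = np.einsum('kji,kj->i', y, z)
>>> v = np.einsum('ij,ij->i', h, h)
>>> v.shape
(17,)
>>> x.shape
(11, 11)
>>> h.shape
(17, 3)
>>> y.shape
(11, 2, 2)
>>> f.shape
(11, 11)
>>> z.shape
(2,)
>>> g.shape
(11, 2, 11)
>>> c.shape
(11, 11)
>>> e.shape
(2, 11)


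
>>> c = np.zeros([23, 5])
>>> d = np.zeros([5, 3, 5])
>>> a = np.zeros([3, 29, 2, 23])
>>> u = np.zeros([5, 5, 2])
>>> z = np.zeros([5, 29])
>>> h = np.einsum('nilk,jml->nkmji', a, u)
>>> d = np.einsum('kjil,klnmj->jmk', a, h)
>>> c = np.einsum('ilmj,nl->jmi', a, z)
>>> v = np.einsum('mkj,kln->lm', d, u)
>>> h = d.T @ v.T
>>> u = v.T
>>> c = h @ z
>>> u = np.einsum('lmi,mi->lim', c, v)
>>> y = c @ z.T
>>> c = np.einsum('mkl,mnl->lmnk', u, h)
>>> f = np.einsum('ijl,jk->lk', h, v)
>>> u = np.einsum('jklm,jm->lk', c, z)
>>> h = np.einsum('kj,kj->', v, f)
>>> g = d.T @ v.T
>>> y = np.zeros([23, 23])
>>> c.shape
(5, 3, 5, 29)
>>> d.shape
(29, 5, 3)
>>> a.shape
(3, 29, 2, 23)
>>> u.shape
(5, 3)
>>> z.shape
(5, 29)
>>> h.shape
()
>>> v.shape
(5, 29)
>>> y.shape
(23, 23)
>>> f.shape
(5, 29)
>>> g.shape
(3, 5, 5)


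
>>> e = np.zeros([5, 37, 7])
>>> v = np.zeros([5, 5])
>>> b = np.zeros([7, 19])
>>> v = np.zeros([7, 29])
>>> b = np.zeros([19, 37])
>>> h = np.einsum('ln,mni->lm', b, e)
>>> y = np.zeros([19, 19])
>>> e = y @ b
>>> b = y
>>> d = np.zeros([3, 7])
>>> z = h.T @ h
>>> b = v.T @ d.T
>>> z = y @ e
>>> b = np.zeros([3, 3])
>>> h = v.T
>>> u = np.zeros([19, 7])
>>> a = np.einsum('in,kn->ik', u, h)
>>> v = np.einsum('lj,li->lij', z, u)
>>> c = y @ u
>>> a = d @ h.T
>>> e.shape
(19, 37)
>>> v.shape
(19, 7, 37)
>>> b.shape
(3, 3)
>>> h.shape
(29, 7)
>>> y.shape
(19, 19)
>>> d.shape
(3, 7)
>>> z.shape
(19, 37)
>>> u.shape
(19, 7)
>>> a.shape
(3, 29)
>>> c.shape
(19, 7)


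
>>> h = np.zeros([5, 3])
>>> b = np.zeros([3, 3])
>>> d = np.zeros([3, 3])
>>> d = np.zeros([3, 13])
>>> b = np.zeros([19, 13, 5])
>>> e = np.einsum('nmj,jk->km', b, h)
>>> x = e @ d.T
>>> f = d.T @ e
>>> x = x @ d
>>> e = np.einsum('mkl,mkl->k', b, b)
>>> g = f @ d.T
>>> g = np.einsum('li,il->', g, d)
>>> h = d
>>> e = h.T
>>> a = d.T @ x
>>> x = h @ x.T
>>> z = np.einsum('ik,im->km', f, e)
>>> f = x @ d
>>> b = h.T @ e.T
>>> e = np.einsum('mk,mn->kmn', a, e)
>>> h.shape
(3, 13)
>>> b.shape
(13, 13)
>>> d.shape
(3, 13)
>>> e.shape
(13, 13, 3)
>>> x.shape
(3, 3)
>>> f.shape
(3, 13)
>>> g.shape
()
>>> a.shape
(13, 13)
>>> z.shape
(13, 3)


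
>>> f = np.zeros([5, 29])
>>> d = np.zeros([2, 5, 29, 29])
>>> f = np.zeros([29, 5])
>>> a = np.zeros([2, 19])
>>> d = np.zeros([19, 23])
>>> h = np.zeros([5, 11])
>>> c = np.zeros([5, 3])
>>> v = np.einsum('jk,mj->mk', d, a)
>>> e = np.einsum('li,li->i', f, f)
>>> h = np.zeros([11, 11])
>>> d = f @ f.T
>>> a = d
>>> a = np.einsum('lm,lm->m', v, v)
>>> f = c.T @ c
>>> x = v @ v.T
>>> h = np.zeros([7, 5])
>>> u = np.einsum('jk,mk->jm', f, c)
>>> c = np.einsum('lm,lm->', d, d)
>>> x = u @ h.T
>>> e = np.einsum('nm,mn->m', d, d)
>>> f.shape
(3, 3)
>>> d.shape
(29, 29)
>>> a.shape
(23,)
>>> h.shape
(7, 5)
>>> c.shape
()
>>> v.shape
(2, 23)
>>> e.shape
(29,)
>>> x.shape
(3, 7)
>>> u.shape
(3, 5)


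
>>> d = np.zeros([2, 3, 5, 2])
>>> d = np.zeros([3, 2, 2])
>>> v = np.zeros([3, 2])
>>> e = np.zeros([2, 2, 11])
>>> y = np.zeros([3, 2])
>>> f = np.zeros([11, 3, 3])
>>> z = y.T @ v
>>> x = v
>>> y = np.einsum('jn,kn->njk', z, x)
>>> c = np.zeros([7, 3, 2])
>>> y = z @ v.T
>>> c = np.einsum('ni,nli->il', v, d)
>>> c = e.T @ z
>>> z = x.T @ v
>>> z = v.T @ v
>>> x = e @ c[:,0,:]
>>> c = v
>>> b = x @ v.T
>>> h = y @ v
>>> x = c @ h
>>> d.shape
(3, 2, 2)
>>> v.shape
(3, 2)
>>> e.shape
(2, 2, 11)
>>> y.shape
(2, 3)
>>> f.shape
(11, 3, 3)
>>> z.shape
(2, 2)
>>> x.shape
(3, 2)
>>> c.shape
(3, 2)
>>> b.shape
(2, 2, 3)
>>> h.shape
(2, 2)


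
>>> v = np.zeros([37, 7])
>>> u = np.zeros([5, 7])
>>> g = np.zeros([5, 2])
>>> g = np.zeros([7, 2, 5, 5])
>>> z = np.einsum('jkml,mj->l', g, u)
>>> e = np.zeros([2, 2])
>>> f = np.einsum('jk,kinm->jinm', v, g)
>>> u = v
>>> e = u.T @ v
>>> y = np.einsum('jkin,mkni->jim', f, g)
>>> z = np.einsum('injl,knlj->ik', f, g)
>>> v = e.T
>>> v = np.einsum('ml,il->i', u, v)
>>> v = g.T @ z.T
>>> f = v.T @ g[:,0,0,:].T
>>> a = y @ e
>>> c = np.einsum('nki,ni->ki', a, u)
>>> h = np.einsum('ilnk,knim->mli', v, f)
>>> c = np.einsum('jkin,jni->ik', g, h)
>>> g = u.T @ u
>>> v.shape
(5, 5, 2, 37)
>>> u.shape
(37, 7)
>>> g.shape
(7, 7)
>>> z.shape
(37, 7)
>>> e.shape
(7, 7)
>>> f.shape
(37, 2, 5, 7)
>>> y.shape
(37, 5, 7)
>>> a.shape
(37, 5, 7)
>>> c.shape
(5, 2)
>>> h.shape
(7, 5, 5)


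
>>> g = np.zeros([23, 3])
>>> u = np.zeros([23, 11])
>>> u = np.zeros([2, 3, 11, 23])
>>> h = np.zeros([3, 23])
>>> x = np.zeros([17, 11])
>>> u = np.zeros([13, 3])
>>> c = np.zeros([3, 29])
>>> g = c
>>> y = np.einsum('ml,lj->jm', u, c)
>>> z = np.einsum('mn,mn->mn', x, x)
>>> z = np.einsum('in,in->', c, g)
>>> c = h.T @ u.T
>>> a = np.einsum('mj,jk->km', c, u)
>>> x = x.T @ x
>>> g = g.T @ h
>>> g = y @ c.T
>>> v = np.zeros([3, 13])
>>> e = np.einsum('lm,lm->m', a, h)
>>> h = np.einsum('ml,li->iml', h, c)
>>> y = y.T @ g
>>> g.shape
(29, 23)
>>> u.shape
(13, 3)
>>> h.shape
(13, 3, 23)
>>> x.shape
(11, 11)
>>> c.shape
(23, 13)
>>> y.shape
(13, 23)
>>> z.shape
()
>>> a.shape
(3, 23)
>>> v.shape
(3, 13)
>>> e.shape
(23,)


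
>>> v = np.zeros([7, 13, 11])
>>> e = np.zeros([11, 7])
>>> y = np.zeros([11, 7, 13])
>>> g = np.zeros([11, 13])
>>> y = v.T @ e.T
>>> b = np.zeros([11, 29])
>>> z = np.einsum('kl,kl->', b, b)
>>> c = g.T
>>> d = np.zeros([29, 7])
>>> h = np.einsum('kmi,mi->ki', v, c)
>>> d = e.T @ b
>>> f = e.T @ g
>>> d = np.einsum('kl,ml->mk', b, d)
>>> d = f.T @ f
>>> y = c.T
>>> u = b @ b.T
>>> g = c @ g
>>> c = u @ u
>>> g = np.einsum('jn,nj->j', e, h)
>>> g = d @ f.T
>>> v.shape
(7, 13, 11)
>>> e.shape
(11, 7)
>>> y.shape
(11, 13)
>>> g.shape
(13, 7)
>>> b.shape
(11, 29)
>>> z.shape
()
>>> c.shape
(11, 11)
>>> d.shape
(13, 13)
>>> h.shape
(7, 11)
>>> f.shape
(7, 13)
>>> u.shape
(11, 11)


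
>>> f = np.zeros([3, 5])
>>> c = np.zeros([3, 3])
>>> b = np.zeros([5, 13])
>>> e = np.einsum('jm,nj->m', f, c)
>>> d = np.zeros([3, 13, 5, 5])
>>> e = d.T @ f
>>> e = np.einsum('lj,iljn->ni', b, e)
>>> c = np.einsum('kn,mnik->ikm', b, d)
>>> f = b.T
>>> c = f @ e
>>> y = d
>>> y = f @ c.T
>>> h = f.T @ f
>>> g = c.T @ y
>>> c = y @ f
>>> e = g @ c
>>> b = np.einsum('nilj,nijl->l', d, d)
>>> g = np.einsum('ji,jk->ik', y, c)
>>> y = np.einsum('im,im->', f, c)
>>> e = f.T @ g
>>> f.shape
(13, 5)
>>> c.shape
(13, 5)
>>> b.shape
(5,)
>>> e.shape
(5, 5)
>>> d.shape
(3, 13, 5, 5)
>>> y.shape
()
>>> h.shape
(5, 5)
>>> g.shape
(13, 5)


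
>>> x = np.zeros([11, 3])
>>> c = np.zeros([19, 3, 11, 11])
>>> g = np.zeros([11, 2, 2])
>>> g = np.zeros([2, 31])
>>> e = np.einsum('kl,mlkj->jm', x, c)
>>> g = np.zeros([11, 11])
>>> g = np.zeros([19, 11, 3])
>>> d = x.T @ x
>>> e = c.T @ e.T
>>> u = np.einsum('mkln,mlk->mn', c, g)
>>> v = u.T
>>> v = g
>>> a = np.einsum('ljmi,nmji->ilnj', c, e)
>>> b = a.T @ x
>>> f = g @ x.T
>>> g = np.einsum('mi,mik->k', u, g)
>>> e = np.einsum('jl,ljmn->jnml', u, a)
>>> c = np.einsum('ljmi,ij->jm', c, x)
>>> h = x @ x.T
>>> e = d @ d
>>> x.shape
(11, 3)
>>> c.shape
(3, 11)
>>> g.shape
(3,)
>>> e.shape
(3, 3)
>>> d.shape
(3, 3)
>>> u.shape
(19, 11)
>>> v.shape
(19, 11, 3)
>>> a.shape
(11, 19, 11, 3)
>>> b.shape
(3, 11, 19, 3)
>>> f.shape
(19, 11, 11)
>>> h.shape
(11, 11)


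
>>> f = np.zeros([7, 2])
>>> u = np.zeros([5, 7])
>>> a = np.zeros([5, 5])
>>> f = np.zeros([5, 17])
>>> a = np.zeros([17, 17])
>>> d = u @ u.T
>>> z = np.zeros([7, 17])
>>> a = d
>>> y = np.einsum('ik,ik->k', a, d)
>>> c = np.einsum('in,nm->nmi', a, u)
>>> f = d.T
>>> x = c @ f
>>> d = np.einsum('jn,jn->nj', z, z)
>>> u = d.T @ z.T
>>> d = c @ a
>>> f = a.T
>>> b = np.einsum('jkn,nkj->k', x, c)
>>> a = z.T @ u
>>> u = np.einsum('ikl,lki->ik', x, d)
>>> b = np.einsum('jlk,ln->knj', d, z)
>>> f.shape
(5, 5)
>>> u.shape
(5, 7)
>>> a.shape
(17, 7)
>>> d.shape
(5, 7, 5)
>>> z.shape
(7, 17)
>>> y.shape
(5,)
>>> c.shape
(5, 7, 5)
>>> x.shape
(5, 7, 5)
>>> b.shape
(5, 17, 5)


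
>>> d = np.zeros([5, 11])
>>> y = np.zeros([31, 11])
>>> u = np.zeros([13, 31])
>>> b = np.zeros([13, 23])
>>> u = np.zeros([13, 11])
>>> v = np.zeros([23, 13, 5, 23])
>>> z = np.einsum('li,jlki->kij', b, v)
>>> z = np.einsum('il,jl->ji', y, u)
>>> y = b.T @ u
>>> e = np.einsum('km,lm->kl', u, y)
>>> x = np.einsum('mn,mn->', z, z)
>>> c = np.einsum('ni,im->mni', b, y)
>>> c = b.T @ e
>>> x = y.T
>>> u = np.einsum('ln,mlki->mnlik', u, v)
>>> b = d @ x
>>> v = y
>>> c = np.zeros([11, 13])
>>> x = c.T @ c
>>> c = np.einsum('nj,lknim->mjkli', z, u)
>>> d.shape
(5, 11)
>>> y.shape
(23, 11)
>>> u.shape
(23, 11, 13, 23, 5)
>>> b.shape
(5, 23)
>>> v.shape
(23, 11)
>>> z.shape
(13, 31)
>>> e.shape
(13, 23)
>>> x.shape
(13, 13)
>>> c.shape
(5, 31, 11, 23, 23)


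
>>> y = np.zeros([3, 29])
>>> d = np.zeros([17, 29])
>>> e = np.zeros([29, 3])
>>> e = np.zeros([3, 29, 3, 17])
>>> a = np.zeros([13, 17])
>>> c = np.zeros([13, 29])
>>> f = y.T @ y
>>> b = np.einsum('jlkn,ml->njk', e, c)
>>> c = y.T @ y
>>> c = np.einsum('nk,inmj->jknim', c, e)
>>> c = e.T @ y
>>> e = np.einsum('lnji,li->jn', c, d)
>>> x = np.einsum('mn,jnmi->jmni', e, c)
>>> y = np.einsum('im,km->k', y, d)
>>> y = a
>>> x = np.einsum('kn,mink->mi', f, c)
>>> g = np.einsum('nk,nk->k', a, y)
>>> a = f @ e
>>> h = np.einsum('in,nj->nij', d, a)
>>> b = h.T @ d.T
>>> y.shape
(13, 17)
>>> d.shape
(17, 29)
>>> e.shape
(29, 3)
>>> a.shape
(29, 3)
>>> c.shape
(17, 3, 29, 29)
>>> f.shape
(29, 29)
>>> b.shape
(3, 17, 17)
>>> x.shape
(17, 3)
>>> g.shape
(17,)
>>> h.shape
(29, 17, 3)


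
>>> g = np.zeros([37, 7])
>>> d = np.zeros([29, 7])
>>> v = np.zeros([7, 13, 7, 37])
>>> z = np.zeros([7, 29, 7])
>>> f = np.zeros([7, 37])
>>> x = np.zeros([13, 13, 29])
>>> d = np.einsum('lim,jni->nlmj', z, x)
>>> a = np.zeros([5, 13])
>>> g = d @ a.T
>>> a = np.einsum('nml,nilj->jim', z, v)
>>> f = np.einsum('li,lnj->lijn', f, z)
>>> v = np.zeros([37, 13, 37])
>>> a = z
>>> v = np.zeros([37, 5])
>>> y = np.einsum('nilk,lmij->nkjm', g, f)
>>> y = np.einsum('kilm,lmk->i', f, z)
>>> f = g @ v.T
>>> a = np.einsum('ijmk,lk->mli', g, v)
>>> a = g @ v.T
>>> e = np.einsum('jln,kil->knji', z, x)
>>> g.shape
(13, 7, 7, 5)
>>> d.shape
(13, 7, 7, 13)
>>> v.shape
(37, 5)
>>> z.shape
(7, 29, 7)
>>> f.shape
(13, 7, 7, 37)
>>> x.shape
(13, 13, 29)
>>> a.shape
(13, 7, 7, 37)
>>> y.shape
(37,)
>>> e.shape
(13, 7, 7, 13)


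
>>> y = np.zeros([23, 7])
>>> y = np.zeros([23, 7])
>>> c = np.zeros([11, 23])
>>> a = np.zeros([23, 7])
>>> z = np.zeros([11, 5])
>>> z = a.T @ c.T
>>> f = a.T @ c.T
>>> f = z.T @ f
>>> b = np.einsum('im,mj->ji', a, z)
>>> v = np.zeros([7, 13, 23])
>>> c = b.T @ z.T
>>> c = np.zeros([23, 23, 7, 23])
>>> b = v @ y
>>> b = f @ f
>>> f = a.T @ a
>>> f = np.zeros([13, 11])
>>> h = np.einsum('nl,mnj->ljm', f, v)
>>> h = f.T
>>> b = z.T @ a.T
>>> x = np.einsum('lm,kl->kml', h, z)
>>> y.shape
(23, 7)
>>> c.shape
(23, 23, 7, 23)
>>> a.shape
(23, 7)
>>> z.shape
(7, 11)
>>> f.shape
(13, 11)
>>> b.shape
(11, 23)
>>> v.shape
(7, 13, 23)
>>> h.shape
(11, 13)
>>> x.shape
(7, 13, 11)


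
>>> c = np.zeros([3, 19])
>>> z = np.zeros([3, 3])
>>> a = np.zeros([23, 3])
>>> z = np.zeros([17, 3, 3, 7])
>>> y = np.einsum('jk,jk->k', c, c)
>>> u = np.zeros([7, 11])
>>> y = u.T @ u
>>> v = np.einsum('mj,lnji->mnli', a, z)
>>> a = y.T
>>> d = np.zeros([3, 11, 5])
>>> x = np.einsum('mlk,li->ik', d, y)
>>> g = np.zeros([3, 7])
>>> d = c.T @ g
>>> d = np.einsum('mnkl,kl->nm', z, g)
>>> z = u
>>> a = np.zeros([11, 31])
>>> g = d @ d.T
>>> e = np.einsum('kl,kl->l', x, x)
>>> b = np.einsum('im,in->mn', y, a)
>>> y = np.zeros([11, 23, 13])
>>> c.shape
(3, 19)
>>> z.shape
(7, 11)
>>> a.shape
(11, 31)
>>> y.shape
(11, 23, 13)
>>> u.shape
(7, 11)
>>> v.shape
(23, 3, 17, 7)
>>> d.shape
(3, 17)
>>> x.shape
(11, 5)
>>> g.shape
(3, 3)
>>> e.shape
(5,)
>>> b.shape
(11, 31)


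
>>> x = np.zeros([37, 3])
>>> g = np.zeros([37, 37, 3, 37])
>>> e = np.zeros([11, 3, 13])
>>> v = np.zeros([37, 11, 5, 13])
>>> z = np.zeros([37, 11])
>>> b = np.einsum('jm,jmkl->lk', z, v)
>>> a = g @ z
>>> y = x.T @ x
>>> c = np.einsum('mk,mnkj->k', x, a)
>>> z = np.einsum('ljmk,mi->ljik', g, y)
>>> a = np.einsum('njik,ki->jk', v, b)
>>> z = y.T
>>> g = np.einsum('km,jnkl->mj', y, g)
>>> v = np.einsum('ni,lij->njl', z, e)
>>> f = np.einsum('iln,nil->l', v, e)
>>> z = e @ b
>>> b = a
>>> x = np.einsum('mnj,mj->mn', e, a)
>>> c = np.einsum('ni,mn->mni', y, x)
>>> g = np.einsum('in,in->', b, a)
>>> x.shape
(11, 3)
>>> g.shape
()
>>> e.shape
(11, 3, 13)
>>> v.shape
(3, 13, 11)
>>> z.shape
(11, 3, 5)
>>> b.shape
(11, 13)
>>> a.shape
(11, 13)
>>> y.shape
(3, 3)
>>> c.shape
(11, 3, 3)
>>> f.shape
(13,)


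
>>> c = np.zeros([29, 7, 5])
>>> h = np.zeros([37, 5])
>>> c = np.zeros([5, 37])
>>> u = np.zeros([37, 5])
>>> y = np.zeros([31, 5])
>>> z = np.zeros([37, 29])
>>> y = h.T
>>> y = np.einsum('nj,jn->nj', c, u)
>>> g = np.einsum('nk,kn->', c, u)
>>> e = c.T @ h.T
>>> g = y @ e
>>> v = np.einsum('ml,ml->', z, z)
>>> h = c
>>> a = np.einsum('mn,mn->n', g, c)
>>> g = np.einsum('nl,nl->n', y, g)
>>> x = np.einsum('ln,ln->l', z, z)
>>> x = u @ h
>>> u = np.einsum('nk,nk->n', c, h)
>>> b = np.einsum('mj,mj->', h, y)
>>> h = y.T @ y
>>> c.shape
(5, 37)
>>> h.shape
(37, 37)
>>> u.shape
(5,)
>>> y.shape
(5, 37)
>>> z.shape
(37, 29)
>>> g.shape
(5,)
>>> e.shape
(37, 37)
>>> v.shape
()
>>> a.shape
(37,)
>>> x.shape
(37, 37)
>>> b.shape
()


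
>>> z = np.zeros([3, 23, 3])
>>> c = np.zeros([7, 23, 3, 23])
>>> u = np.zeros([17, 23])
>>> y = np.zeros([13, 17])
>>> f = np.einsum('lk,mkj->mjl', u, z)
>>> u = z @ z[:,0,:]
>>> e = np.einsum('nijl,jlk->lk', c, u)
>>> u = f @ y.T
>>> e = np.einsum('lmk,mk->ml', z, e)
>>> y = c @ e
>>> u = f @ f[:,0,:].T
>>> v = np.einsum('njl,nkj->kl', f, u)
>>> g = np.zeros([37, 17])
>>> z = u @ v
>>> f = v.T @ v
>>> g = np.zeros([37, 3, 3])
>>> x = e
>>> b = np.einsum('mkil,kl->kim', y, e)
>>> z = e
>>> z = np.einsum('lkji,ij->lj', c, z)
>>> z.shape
(7, 3)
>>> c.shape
(7, 23, 3, 23)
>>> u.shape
(3, 3, 3)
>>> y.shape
(7, 23, 3, 3)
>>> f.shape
(17, 17)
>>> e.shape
(23, 3)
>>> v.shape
(3, 17)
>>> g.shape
(37, 3, 3)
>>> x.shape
(23, 3)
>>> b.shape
(23, 3, 7)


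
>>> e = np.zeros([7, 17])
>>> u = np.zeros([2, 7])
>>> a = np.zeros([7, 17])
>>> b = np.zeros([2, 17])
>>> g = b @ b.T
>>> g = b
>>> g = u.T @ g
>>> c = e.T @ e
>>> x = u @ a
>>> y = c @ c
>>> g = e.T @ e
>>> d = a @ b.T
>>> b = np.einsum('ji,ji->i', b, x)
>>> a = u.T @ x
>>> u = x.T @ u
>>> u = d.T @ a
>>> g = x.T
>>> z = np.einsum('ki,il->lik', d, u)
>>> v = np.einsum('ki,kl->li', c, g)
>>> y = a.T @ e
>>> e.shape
(7, 17)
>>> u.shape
(2, 17)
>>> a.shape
(7, 17)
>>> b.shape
(17,)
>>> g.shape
(17, 2)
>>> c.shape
(17, 17)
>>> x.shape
(2, 17)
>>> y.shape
(17, 17)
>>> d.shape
(7, 2)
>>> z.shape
(17, 2, 7)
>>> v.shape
(2, 17)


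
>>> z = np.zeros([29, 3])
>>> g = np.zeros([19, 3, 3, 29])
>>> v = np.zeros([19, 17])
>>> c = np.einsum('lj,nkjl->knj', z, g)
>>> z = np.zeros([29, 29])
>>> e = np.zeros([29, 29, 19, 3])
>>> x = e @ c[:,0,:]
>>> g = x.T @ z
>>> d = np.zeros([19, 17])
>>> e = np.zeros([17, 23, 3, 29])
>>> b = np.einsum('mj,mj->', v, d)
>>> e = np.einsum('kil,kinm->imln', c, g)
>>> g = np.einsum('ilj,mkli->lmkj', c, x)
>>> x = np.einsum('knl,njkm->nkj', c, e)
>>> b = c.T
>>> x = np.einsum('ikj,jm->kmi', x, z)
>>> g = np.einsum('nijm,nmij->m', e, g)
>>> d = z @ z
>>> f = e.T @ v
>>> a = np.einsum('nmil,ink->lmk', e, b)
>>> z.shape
(29, 29)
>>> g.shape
(29,)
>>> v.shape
(19, 17)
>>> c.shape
(3, 19, 3)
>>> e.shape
(19, 29, 3, 29)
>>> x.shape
(3, 29, 19)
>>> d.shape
(29, 29)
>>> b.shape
(3, 19, 3)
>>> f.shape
(29, 3, 29, 17)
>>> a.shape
(29, 29, 3)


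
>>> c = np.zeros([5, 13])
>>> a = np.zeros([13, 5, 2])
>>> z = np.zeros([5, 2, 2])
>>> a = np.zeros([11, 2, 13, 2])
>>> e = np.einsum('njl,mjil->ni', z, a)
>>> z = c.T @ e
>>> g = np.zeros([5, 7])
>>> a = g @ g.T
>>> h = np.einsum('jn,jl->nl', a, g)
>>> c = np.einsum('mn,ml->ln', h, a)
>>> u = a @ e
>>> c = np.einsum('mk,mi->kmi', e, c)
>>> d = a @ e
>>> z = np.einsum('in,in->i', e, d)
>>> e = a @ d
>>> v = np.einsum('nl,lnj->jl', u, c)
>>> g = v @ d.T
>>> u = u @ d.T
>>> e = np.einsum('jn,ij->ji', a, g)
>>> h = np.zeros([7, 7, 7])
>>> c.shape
(13, 5, 7)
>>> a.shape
(5, 5)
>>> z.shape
(5,)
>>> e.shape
(5, 7)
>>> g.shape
(7, 5)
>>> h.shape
(7, 7, 7)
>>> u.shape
(5, 5)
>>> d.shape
(5, 13)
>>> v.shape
(7, 13)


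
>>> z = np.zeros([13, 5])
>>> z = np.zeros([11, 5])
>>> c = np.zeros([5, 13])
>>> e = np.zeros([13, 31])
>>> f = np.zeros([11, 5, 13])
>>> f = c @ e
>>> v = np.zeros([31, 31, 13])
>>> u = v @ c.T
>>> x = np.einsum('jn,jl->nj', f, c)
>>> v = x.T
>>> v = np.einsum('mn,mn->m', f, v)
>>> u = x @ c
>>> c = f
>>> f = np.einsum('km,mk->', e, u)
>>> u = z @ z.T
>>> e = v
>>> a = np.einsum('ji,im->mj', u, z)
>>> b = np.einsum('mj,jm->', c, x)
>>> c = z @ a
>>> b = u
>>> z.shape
(11, 5)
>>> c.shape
(11, 11)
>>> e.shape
(5,)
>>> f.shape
()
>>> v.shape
(5,)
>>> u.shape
(11, 11)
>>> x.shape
(31, 5)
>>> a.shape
(5, 11)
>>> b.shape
(11, 11)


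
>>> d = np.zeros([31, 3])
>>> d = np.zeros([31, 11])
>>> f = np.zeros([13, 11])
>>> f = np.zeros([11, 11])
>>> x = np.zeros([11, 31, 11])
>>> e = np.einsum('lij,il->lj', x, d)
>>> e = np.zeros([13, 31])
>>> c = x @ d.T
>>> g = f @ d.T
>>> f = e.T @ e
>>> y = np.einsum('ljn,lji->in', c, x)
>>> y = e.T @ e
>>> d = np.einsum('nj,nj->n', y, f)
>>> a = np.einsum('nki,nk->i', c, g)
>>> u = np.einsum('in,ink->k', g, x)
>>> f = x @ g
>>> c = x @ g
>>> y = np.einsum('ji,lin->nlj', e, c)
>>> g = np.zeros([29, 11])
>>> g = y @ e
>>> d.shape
(31,)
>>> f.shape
(11, 31, 31)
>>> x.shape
(11, 31, 11)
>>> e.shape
(13, 31)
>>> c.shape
(11, 31, 31)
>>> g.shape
(31, 11, 31)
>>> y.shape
(31, 11, 13)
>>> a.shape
(31,)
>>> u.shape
(11,)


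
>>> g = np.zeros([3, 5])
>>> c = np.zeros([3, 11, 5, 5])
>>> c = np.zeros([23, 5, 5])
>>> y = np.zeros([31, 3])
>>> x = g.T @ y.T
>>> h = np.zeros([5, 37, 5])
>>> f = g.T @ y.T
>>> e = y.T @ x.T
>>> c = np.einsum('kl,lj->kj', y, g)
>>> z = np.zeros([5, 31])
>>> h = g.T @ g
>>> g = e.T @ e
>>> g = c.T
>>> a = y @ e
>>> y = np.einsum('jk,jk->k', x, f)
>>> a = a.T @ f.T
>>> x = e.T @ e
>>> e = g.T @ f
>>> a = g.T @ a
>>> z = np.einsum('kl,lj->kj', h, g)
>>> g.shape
(5, 31)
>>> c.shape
(31, 5)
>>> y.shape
(31,)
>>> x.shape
(5, 5)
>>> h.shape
(5, 5)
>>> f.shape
(5, 31)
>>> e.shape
(31, 31)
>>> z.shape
(5, 31)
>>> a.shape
(31, 5)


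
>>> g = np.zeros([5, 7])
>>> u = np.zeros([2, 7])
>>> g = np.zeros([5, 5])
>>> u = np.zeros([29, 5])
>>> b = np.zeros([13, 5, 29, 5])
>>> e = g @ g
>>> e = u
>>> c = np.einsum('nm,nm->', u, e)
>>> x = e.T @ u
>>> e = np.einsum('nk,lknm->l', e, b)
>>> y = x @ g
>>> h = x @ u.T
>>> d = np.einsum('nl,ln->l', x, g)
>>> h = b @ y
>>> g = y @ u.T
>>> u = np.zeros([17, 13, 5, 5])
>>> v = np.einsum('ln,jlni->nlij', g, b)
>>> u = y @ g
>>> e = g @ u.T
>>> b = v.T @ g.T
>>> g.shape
(5, 29)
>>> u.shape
(5, 29)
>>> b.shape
(13, 5, 5, 5)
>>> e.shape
(5, 5)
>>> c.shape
()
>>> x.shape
(5, 5)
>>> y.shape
(5, 5)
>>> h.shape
(13, 5, 29, 5)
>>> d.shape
(5,)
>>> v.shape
(29, 5, 5, 13)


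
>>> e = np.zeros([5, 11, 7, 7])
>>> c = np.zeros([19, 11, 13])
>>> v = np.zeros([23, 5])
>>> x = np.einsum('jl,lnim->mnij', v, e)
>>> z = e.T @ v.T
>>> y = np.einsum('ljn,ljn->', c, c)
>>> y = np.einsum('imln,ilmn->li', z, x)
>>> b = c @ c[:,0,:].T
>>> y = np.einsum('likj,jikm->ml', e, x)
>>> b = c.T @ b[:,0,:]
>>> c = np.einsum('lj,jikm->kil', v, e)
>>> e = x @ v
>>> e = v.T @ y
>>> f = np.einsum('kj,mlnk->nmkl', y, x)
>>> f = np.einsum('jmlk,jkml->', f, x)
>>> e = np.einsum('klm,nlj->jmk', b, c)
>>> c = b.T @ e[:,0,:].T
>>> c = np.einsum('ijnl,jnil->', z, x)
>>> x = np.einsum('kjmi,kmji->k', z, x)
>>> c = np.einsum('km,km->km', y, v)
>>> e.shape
(23, 19, 13)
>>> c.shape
(23, 5)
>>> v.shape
(23, 5)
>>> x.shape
(7,)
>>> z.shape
(7, 7, 11, 23)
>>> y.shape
(23, 5)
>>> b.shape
(13, 11, 19)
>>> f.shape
()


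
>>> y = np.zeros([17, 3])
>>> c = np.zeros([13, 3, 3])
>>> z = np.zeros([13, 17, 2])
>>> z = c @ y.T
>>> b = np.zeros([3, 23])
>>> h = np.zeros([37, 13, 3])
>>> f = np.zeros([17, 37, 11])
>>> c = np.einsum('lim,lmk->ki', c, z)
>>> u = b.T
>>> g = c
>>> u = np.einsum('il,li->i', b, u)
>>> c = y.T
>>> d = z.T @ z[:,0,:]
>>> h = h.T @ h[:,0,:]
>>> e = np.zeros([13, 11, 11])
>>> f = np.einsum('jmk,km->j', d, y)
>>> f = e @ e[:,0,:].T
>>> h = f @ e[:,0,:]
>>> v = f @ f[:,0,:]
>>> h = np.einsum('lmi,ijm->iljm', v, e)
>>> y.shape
(17, 3)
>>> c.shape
(3, 17)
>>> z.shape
(13, 3, 17)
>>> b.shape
(3, 23)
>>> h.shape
(13, 13, 11, 11)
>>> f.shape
(13, 11, 13)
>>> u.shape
(3,)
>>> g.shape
(17, 3)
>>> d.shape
(17, 3, 17)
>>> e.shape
(13, 11, 11)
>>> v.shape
(13, 11, 13)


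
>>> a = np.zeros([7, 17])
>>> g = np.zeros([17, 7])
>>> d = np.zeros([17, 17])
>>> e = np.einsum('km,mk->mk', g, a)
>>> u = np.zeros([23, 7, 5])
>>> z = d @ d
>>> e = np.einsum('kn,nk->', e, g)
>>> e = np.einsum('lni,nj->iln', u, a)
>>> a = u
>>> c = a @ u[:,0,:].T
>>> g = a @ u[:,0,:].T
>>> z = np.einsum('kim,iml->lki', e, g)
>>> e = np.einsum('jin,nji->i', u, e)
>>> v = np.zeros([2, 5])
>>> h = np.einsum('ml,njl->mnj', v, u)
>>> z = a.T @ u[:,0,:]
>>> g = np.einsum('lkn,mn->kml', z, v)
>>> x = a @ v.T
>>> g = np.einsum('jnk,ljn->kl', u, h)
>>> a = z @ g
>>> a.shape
(5, 7, 2)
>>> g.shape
(5, 2)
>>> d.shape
(17, 17)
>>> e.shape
(7,)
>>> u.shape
(23, 7, 5)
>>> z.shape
(5, 7, 5)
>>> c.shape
(23, 7, 23)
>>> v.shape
(2, 5)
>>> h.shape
(2, 23, 7)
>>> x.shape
(23, 7, 2)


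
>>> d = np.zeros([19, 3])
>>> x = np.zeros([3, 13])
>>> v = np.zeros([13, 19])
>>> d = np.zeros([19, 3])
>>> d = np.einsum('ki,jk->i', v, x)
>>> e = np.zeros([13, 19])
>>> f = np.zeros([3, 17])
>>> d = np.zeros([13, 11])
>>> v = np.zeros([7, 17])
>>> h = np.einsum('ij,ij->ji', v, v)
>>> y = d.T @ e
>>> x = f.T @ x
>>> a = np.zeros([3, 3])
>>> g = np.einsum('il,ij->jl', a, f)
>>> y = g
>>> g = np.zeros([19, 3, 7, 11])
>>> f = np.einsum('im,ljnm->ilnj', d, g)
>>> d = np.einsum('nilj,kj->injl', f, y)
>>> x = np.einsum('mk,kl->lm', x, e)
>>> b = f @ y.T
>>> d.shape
(19, 13, 3, 7)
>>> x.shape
(19, 17)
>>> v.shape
(7, 17)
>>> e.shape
(13, 19)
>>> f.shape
(13, 19, 7, 3)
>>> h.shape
(17, 7)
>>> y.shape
(17, 3)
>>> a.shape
(3, 3)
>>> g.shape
(19, 3, 7, 11)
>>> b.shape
(13, 19, 7, 17)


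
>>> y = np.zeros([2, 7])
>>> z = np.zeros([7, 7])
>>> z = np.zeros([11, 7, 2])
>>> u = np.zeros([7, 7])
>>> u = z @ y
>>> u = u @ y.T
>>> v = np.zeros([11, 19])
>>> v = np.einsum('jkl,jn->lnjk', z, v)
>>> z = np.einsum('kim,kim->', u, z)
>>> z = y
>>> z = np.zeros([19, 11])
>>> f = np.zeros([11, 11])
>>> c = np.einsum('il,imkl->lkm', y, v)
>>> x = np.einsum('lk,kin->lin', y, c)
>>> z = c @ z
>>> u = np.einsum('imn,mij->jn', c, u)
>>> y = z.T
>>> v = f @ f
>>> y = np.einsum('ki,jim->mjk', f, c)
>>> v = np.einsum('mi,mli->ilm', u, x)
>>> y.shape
(19, 7, 11)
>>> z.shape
(7, 11, 11)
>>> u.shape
(2, 19)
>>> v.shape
(19, 11, 2)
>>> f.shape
(11, 11)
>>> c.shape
(7, 11, 19)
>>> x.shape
(2, 11, 19)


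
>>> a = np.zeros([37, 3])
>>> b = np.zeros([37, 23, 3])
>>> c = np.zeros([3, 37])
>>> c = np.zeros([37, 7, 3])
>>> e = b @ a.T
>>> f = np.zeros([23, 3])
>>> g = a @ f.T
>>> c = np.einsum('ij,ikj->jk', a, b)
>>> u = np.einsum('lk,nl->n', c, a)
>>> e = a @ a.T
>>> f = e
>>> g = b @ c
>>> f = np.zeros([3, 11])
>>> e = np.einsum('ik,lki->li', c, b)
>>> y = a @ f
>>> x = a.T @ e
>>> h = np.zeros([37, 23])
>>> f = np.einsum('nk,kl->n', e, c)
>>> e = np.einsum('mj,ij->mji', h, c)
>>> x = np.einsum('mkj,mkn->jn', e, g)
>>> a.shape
(37, 3)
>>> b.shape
(37, 23, 3)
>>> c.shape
(3, 23)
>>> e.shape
(37, 23, 3)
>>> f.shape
(37,)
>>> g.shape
(37, 23, 23)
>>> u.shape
(37,)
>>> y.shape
(37, 11)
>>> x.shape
(3, 23)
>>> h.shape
(37, 23)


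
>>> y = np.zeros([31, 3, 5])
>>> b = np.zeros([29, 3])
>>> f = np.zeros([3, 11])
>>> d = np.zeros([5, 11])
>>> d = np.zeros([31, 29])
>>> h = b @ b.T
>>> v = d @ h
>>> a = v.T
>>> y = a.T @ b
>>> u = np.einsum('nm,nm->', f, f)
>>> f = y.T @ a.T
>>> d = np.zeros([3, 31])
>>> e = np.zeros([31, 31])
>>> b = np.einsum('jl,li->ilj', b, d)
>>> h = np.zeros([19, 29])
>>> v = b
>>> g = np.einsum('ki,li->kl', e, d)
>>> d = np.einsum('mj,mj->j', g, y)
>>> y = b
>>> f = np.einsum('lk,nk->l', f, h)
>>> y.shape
(31, 3, 29)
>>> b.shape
(31, 3, 29)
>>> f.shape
(3,)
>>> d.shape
(3,)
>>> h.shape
(19, 29)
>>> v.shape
(31, 3, 29)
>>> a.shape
(29, 31)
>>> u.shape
()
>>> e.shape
(31, 31)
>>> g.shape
(31, 3)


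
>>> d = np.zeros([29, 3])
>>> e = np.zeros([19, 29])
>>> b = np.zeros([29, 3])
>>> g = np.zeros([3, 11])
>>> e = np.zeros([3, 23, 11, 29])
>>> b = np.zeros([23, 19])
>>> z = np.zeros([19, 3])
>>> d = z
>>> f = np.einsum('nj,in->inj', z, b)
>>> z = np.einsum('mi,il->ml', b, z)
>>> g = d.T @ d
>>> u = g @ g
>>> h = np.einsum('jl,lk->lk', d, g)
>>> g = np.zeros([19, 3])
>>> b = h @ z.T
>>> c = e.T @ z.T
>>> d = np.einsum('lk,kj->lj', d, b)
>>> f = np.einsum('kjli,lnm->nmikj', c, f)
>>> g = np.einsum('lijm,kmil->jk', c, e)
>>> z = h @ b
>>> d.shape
(19, 23)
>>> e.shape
(3, 23, 11, 29)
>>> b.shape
(3, 23)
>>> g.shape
(23, 3)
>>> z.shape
(3, 23)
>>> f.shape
(19, 3, 23, 29, 11)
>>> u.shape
(3, 3)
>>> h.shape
(3, 3)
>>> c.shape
(29, 11, 23, 23)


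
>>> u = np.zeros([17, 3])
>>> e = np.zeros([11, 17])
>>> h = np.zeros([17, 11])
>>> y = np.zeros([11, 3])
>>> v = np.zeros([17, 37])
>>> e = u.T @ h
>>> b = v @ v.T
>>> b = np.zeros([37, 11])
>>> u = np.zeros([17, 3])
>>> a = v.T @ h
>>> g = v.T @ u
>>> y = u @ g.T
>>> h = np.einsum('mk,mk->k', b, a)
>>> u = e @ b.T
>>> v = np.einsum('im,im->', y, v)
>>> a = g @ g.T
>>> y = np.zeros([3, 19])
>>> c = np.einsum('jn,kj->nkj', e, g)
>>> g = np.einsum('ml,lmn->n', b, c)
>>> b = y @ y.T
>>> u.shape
(3, 37)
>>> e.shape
(3, 11)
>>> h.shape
(11,)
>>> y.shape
(3, 19)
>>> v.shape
()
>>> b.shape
(3, 3)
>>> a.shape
(37, 37)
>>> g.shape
(3,)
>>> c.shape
(11, 37, 3)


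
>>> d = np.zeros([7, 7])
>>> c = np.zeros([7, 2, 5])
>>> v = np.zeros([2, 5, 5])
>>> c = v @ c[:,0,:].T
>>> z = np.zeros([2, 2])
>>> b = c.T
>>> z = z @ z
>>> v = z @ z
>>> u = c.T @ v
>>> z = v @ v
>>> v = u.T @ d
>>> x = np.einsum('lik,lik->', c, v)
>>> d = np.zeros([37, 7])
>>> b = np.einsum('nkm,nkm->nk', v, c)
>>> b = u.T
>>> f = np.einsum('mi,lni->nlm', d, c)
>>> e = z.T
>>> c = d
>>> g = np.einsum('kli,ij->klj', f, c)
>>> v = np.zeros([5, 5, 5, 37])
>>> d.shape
(37, 7)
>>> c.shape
(37, 7)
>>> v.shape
(5, 5, 5, 37)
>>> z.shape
(2, 2)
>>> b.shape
(2, 5, 7)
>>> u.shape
(7, 5, 2)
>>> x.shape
()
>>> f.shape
(5, 2, 37)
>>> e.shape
(2, 2)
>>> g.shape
(5, 2, 7)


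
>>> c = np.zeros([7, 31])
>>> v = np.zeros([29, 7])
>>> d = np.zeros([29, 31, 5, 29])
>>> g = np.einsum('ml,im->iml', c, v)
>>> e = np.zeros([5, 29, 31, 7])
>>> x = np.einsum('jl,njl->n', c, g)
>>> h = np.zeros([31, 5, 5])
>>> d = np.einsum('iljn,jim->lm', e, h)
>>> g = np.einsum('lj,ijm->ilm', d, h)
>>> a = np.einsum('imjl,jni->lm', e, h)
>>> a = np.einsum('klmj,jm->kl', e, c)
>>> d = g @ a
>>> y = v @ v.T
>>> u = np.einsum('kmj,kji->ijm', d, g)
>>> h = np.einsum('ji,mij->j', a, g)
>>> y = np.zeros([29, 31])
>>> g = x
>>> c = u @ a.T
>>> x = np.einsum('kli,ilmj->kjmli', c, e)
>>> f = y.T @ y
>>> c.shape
(5, 29, 5)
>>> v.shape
(29, 7)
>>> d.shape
(31, 29, 29)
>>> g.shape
(29,)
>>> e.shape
(5, 29, 31, 7)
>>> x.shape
(5, 7, 31, 29, 5)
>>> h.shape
(5,)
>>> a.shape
(5, 29)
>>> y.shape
(29, 31)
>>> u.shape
(5, 29, 29)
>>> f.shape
(31, 31)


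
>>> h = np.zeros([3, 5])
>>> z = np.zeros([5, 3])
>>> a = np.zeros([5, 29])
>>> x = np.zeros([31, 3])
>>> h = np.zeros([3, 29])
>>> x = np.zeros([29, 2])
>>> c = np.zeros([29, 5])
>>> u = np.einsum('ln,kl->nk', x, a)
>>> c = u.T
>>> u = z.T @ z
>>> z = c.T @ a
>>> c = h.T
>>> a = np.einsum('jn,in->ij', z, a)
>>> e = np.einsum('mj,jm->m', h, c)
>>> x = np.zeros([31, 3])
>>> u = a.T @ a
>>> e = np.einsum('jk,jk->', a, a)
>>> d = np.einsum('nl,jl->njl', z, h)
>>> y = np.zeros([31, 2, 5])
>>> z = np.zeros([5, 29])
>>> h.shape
(3, 29)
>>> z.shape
(5, 29)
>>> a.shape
(5, 2)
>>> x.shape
(31, 3)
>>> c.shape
(29, 3)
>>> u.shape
(2, 2)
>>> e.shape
()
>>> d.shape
(2, 3, 29)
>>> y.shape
(31, 2, 5)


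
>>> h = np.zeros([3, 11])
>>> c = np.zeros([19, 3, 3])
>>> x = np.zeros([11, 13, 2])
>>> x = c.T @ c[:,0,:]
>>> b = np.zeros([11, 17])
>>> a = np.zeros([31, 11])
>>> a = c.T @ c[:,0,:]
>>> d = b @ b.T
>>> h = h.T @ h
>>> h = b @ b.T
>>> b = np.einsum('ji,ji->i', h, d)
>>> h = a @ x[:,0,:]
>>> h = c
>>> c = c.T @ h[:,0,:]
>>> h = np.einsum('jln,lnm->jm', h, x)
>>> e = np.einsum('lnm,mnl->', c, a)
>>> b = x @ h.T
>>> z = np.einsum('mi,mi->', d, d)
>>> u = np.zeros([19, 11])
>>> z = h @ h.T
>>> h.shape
(19, 3)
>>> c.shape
(3, 3, 3)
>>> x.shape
(3, 3, 3)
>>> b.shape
(3, 3, 19)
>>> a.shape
(3, 3, 3)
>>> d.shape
(11, 11)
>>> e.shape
()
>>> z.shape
(19, 19)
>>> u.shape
(19, 11)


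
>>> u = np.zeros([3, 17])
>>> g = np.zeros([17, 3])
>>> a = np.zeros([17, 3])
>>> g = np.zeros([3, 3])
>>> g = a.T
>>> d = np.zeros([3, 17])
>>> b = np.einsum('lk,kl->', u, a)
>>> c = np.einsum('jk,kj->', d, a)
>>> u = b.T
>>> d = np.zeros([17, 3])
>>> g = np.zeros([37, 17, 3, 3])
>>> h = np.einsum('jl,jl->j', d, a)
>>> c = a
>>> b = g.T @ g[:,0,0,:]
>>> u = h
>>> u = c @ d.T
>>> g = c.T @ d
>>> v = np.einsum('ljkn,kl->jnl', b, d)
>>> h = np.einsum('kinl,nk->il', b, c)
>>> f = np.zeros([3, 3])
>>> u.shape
(17, 17)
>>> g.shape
(3, 3)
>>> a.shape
(17, 3)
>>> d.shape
(17, 3)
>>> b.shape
(3, 3, 17, 3)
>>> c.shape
(17, 3)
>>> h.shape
(3, 3)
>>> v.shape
(3, 3, 3)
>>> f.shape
(3, 3)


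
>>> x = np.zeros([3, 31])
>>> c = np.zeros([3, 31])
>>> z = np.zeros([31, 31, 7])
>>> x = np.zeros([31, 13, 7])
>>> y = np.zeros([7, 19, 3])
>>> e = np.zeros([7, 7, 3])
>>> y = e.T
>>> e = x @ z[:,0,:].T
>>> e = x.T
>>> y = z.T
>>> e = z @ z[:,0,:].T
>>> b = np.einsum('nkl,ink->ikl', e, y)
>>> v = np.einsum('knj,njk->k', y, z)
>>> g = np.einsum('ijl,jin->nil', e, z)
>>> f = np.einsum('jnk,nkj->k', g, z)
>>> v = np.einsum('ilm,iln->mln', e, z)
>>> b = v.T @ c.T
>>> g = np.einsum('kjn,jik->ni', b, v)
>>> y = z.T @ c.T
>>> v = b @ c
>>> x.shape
(31, 13, 7)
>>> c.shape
(3, 31)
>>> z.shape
(31, 31, 7)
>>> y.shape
(7, 31, 3)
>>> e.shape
(31, 31, 31)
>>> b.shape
(7, 31, 3)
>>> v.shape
(7, 31, 31)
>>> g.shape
(3, 31)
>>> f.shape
(31,)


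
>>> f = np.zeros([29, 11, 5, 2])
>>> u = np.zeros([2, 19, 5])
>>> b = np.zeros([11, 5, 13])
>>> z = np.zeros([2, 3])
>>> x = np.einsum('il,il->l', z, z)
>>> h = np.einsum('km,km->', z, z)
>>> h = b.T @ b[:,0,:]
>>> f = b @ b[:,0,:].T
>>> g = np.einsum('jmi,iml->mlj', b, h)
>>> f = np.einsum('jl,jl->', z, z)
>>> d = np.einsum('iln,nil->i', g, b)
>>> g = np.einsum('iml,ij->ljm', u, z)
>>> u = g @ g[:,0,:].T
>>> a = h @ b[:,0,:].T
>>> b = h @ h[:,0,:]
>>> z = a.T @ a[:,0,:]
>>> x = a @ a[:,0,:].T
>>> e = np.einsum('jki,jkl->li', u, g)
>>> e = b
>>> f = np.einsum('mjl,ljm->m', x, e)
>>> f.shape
(13,)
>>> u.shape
(5, 3, 5)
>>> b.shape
(13, 5, 13)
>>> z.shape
(11, 5, 11)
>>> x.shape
(13, 5, 13)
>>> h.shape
(13, 5, 13)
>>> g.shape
(5, 3, 19)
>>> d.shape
(5,)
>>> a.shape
(13, 5, 11)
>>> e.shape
(13, 5, 13)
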